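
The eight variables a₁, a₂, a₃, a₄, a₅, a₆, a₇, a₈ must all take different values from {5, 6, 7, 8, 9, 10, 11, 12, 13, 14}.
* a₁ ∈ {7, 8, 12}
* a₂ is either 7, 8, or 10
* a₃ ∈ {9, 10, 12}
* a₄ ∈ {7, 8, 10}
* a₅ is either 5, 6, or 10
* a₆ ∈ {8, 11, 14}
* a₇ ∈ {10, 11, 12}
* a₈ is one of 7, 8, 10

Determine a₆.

14

a₂, a₄, a₈ between them cover only {7, 8, 10} — a naked triple. Remove those values from a₁, a₃, a₅, a₆, a₇.
a₁ must be 12 (only option left). Eliminate 12 elsewhere: a₃, a₇.
a₃'s domain is down to {9}, so a₃ = 9.
That leaves a₇ = 11. Remove 11 from a₆.
So a₆ = 14.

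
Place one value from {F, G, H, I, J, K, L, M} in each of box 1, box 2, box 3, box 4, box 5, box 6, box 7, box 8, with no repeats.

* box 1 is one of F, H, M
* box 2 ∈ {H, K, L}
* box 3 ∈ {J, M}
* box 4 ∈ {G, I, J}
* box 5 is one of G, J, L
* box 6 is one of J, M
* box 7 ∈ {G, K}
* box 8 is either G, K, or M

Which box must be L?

box 5

The 8 variables draw from only 8 values {F, G, H, I, J, K, L, M}, so each is used; only box 1 can be F, hence box 1 = F.
The 7 still-open variables together cover exactly {G, H, I, J, K, L, M} — 7 values for 7 variables — and H appears only in box 2's list, so box 2 = H.
The 6 still-open variables draw from only 6 values {G, I, J, K, L, M}, so each is used; only box 4 can be I, hence box 4 = I.
Among the 5 still-open variables, L fits only box 5 (and all 5 values in {G, J, K, L, M} must be used), so box 5 = L.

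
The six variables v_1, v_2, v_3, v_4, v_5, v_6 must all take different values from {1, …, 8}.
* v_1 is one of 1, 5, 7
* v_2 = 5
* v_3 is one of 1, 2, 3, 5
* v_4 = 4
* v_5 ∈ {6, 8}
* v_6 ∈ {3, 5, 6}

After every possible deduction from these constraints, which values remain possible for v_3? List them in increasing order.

1, 2, 3

v_2 must be 5 (only option left). Remove 5 from v_1, v_3, v_6.
v_4 has just one choice, so v_4 = 4.
No further eliminations apply; v_3 can still be any of 1, 2, 3.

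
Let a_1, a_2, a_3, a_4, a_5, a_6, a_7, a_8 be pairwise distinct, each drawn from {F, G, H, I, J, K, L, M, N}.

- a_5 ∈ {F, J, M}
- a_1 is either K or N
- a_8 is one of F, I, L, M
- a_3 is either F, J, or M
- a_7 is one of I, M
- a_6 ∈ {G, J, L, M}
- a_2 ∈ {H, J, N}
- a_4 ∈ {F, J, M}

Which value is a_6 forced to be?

a_3, a_4, a_5 share exactly the 3 values {F, J, M}; by pigeonhole those values go to them, so strike F, J, M from a_2, a_6, a_7, a_8.
That leaves a_7 = I. So a_8 can't be I.
That leaves a_8 = L. So a_6 can't be L.
So a_6 = G.

G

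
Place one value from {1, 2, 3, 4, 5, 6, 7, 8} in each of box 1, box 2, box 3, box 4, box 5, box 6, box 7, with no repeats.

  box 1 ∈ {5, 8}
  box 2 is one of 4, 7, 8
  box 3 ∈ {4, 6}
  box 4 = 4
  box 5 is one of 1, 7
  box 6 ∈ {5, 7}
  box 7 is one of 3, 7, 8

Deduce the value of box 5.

1

box 4 must be 4 (only option left). Remove 4 from box 2, box 3.
box 3's domain is down to {6}, so box 3 = 6.
The 5 still-open variables together cover exactly {1, 3, 5, 7, 8} — 5 values for 5 variables — and 1 appears only in box 5's list, so box 5 = 1.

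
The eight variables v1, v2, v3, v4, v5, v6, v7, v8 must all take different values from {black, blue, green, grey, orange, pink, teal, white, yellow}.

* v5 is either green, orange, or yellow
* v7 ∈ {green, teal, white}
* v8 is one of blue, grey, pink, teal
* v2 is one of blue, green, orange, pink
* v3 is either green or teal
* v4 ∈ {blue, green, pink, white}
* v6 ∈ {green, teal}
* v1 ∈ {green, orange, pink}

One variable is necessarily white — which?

The 8 variables draw from only 8 values {blue, green, grey, orange, pink, teal, white, yellow}, so each is used; only v8 can be grey, hence v8 = grey.
The 7 still-open variables together cover exactly {blue, green, orange, pink, teal, white, yellow} — 7 values for 7 variables — and yellow appears only in v5's list, so v5 = yellow.
v3 and v6 share exactly the 2 values {green, teal}; by pigeonhole those values go to them, so strike green, teal from v1, v2, v4, v7.
So white goes to v7.

v7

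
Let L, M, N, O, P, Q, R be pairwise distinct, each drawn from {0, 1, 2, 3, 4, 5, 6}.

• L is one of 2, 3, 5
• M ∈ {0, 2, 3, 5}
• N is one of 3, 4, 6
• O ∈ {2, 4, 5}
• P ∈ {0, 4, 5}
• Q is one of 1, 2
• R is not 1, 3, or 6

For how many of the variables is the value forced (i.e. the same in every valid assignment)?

2

The 7 variables draw from only 7 values {0, 1, 2, 3, 4, 5, 6}, so each is used; only Q can be 1, hence Q = 1.
The 6 still-open variables together cover exactly {0, 2, 3, 4, 5, 6} — 6 values for 6 variables — and 6 appears only in N's list, so N = 6.
Determined: N=6, Q=1. The other variables each still have more than one consistent value. That makes 2.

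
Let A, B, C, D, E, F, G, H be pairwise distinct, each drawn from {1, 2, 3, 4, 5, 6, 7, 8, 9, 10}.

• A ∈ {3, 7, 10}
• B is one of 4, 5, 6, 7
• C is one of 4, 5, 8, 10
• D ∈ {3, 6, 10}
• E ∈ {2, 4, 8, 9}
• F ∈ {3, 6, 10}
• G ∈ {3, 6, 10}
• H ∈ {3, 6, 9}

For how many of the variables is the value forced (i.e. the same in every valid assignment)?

D, F, G share exactly the 3 values {3, 6, 10}; by pigeonhole those values go to them, so strike 3, 6, 10 from A, B, C, H.
That leaves A = 7. Remove 7 from B.
That leaves H = 9. Strike 9 from E.
Determined: A=7, H=9. The other variables each still have more than one consistent value. That makes 2.

2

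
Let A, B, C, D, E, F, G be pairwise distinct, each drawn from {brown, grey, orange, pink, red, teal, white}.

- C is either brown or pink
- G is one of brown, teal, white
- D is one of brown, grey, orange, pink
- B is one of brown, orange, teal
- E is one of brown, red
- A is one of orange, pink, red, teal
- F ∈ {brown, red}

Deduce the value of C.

Among the 7 variables, grey fits only D (and all 7 values in {brown, grey, orange, pink, red, teal, white} must be used), so D = grey.
The 6 still-open variables draw from only 6 values {brown, orange, pink, red, teal, white}, so each is used; only G can be white, hence G = white.
The 2 variables E and F are confined to {brown, red}, which locks those values in; drop them from A, B, C.
So C = pink.

pink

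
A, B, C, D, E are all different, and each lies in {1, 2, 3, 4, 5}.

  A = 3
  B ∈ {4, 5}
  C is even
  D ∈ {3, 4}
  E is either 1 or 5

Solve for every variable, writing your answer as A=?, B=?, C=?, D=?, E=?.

A has just one choice, so A = 3. So D can't be 3.
D's domain is down to {4}, so D = 4. Remove 4 from B, C.
B has just one choice, so B = 5. Remove 5 from E.
C must be 2 (only option left).
E must be 1 (only option left).

A=3, B=5, C=2, D=4, E=1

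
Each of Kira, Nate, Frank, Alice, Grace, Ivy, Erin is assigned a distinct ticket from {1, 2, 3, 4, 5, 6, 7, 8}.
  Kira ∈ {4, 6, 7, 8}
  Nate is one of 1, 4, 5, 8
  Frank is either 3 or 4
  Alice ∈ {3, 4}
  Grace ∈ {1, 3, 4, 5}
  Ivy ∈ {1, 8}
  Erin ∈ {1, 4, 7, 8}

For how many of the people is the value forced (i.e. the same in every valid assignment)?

2

Among the 7 variables, 6 fits only Kira (and all 7 values in {1, 3, 4, 5, 6, 7, 8} must be used), so Kira = 6.
The 6 still-open variables together cover exactly {1, 3, 4, 5, 7, 8} — 6 values for 6 variables — and 7 appears only in Erin's list, so Erin = 7.
Frank and Alice share exactly the 2 values {3, 4}; by pigeonhole those values go to them, so strike 3, 4 from Nate, Grace.
Determined: Kira=6, Erin=7. The other people each still have more than one consistent value. That makes 2.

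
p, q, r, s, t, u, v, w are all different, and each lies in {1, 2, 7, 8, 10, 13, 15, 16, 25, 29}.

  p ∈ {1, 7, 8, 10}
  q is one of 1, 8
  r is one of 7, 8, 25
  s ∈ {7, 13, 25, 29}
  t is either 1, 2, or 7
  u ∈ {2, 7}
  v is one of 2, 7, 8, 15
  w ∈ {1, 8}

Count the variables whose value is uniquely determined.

3

q and w between them cover only {1, 8} — a naked pair. Remove those values from p, r, t, v.
t and u between them cover only {2, 7} — a naked pair. Remove those values from p, r, s, v.
p's domain is down to {10}, so p = 10.
r must be 25 (only option left). Remove 25 from s.
That leaves v = 15.
Determined: p=10, r=25, v=15. The other variables each still have more than one consistent value. That makes 3.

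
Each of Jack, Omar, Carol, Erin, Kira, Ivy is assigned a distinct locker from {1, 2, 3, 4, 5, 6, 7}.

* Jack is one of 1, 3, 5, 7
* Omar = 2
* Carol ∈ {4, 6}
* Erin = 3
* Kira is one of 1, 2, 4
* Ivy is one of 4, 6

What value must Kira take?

Omar's domain is down to {2}, so Omar = 2. Strike 2 from Kira.
Erin's domain is down to {3}, so Erin = 3. Eliminate 3 elsewhere: Jack.
Carol and Ivy share exactly the 2 values {4, 6}; by pigeonhole those values go to them, so strike 4, 6 from Kira.
So Kira = 1.

1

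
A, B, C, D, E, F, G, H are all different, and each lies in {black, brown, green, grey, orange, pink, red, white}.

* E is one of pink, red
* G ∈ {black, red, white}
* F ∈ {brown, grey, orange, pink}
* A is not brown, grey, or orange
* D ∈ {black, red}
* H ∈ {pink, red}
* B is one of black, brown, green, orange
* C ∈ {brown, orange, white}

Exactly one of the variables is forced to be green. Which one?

A

The 8 variables together cover exactly {black, brown, green, grey, orange, pink, red, white} — 8 values for 8 variables — and grey appears only in F's list, so F = grey.
E and H between them cover only {pink, red} — a naked pair. Remove those values from A, D, G.
D has just one choice, so D = black. Strike black from A, B, G.
G has just one choice, so G = white. Eliminate white elsewhere: A, C.
So green goes to A.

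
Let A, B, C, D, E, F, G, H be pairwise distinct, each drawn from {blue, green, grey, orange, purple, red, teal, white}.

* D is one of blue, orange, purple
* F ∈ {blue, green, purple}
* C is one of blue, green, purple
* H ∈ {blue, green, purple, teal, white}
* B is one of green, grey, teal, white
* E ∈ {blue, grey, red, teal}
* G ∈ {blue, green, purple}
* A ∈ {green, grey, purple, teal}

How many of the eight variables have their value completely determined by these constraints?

Among the 8 variables, orange fits only D (and all 8 values in {blue, green, grey, orange, purple, red, teal, white} must be used), so D = orange.
The 7 still-open variables together cover exactly {blue, green, grey, purple, red, teal, white} — 7 values for 7 variables — and red appears only in E's list, so E = red.
C, F, G between them cover only {blue, green, purple} — a naked triple. Remove those values from A, B, H.
Determined: D=orange, E=red. The other variables each still have more than one consistent value. That makes 2.

2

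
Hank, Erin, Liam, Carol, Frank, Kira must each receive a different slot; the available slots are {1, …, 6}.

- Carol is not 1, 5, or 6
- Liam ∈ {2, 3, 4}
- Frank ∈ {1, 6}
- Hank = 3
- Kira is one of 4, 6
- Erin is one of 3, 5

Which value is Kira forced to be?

Hank's domain is down to {3}, so Hank = 3. So Erin, Liam, Carol can't be 3.
That leaves Erin = 5.
The 4 still-open variables draw from only 4 values {1, 2, 4, 6}, so each is used; only Frank can be 1, hence Frank = 1.
The 3 still-open variables draw from only 3 values {2, 4, 6}, so each is used; only Kira can be 6, hence Kira = 6.

6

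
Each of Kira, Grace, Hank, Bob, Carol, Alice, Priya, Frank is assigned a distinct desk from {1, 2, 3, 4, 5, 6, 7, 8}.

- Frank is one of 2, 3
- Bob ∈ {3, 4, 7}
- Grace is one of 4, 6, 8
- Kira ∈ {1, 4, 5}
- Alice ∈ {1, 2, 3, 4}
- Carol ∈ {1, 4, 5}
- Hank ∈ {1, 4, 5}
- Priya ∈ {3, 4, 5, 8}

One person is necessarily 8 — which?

Priya

The 8 variables together cover exactly {1, 2, 3, 4, 5, 6, 7, 8} — 8 values for 8 variables — and 6 appears only in Grace's list, so Grace = 6.
The 7 still-open variables together cover exactly {1, 2, 3, 4, 5, 7, 8} — 7 values for 7 variables — and 7 appears only in Bob's list, so Bob = 7.
The 6 still-open variables together cover exactly {1, 2, 3, 4, 5, 8} — 6 values for 6 variables — and 8 appears only in Priya's list, so Priya = 8.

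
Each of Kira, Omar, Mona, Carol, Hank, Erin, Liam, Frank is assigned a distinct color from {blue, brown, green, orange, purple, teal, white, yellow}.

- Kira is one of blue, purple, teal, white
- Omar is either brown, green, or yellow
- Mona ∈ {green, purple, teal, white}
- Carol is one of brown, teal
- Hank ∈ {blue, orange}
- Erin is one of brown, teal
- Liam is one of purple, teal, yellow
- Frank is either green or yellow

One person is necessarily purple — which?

Liam

The 8 variables draw from only 8 values {blue, brown, green, orange, purple, teal, white, yellow}, so each is used; only Hank can be orange, hence Hank = orange.
Among the 7 still-open variables, blue fits only Kira (and all 7 values in {blue, brown, green, purple, teal, white, yellow} must be used), so Kira = blue.
The 6 still-open variables together cover exactly {brown, green, purple, teal, white, yellow} — 6 values for 6 variables — and white appears only in Mona's list, so Mona = white.
Among the 5 still-open variables, purple fits only Liam (and all 5 values in {brown, green, purple, teal, yellow} must be used), so Liam = purple.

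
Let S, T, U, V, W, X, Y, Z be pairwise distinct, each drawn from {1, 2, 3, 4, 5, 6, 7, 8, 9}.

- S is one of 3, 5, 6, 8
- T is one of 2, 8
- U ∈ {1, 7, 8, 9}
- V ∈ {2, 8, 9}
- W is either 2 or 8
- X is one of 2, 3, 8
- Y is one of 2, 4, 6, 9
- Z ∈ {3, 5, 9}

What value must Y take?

4

T and W between them cover only {2, 8} — a naked pair. Remove those values from S, U, V, X, Y.
V has just one choice, so V = 9. Strike 9 from U, Y, Z.
X's domain is down to {3}, so X = 3. So S, Z can't be 3.
Z must be 5 (only option left). Remove 5 from S.
S has just one choice, so S = 6. So Y can't be 6.
So Y = 4.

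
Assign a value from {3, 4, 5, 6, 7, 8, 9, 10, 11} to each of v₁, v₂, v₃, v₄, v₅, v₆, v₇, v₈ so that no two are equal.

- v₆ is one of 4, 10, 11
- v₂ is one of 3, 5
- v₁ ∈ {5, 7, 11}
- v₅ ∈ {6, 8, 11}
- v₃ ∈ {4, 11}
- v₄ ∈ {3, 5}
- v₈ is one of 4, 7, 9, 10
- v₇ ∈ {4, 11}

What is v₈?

v₂ and v₄ between them cover only {3, 5} — a naked pair. Remove those values from v₁.
v₃ and v₇ share exactly the 2 values {4, 11}; by pigeonhole those values go to them, so strike 4, 11 from v₁, v₅, v₆, v₈.
v₁ must be 7 (only option left). Eliminate 7 elsewhere: v₈.
v₆'s domain is down to {10}, so v₆ = 10. Eliminate 10 elsewhere: v₈.
So v₈ = 9.

9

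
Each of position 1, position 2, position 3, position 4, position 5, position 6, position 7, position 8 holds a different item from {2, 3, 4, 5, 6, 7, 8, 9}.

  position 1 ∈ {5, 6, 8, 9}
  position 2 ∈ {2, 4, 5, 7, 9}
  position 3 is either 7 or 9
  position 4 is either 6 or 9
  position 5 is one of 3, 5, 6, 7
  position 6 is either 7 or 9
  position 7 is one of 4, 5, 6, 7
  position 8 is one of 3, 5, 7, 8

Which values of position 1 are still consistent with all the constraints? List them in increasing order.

5, 8

The 8 variables together cover exactly {2, 3, 4, 5, 6, 7, 8, 9} — 8 values for 8 variables — and 2 appears only in position 2's list, so position 2 = 2.
Among the 7 still-open variables, 4 fits only position 7 (and all 7 values in {3, 4, 5, 6, 7, 8, 9} must be used), so position 7 = 4.
position 3 and position 6 between them cover only {7, 9} — a naked pair. Remove those values from position 1, position 4, position 5, position 8.
That leaves position 4 = 6. Eliminate 6 elsewhere: position 1, position 5.
No further eliminations apply; position 1 can still be any of 5, 8.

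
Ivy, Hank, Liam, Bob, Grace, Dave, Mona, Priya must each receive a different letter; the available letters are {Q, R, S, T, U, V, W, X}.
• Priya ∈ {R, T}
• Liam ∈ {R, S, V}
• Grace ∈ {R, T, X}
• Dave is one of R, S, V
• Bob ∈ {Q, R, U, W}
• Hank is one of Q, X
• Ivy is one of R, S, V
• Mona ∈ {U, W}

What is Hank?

Ivy, Liam, Dave share exactly the 3 values {R, S, V}; by pigeonhole those values go to them, so strike R, S, V from Bob, Grace, Priya.
Priya has just one choice, so Priya = T. Eliminate T elsewhere: Grace.
Grace's domain is down to {X}, so Grace = X. Remove X from Hank.
So Hank = Q.

Q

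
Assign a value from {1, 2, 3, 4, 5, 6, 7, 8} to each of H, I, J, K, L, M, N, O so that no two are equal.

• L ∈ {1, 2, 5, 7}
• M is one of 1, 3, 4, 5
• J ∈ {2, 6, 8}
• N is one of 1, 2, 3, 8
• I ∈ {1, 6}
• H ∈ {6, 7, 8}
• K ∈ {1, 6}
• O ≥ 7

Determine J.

2

The 8 variables together cover exactly {1, 2, 3, 4, 5, 6, 7, 8} — 8 values for 8 variables — and 4 appears only in M's list, so M = 4.
Among the 7 still-open variables, 3 fits only N (and all 7 values in {1, 2, 3, 5, 6, 7, 8} must be used), so N = 3.
The 6 still-open variables draw from only 6 values {1, 2, 5, 6, 7, 8}, so each is used; only L can be 5, hence L = 5.
The 5 still-open variables draw from only 5 values {1, 2, 6, 7, 8}, so each is used; only J can be 2, hence J = 2.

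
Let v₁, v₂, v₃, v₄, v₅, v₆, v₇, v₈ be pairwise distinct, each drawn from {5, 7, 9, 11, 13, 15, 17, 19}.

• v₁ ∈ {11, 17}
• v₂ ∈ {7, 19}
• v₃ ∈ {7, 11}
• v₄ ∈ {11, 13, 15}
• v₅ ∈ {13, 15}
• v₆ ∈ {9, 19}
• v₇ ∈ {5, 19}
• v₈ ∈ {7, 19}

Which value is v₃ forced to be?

Among the 8 variables, 5 fits only v₇ (and all 8 values in {5, 7, 9, 11, 13, 15, 17, 19} must be used), so v₇ = 5.
Among the 7 still-open variables, 9 fits only v₆ (and all 7 values in {7, 9, 11, 13, 15, 17, 19} must be used), so v₆ = 9.
The 6 still-open variables draw from only 6 values {7, 11, 13, 15, 17, 19}, so each is used; only v₁ can be 17, hence v₁ = 17.
v₂ and v₈ between them cover only {7, 19} — a naked pair. Remove those values from v₃.
So v₃ = 11.

11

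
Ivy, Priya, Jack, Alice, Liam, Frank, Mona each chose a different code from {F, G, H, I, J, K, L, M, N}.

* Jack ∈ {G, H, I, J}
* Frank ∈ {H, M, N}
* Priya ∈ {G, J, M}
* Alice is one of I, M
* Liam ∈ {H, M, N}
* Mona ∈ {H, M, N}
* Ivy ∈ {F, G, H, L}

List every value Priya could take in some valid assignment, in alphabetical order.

Liam, Frank, Mona between them cover only {H, M, N} — a naked triple. Remove those values from Ivy, Priya, Jack, Alice.
That leaves Alice = I. So Jack can't be I.
Priya and Jack share exactly the 2 values {G, J}; by pigeonhole those values go to them, so strike G, J from Ivy.
No further eliminations apply; Priya can still be any of G, J.

G, J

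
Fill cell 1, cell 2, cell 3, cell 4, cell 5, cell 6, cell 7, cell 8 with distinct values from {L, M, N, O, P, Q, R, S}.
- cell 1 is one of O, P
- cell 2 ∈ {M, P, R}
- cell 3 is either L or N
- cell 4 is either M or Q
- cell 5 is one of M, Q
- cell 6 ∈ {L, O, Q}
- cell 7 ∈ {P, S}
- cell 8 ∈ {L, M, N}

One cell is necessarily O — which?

Among the 8 variables, R fits only cell 2 (and all 8 values in {L, M, N, O, P, Q, R, S} must be used), so cell 2 = R.
The 7 still-open variables together cover exactly {L, M, N, O, P, Q, S} — 7 values for 7 variables — and S appears only in cell 7's list, so cell 7 = S.
Among the 6 still-open variables, P fits only cell 1 (and all 6 values in {L, M, N, O, P, Q} must be used), so cell 1 = P.
Among the 5 still-open variables, O fits only cell 6 (and all 5 values in {L, M, N, O, Q} must be used), so cell 6 = O.

cell 6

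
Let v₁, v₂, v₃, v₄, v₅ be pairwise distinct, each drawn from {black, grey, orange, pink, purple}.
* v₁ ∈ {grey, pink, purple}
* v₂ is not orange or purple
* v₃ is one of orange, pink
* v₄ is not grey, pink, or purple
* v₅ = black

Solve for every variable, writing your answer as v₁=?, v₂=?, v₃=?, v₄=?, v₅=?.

v₅ has just one choice, so v₅ = black. So v₂, v₄ can't be black.
v₄'s domain is down to {orange}, so v₄ = orange. Strike orange from v₃.
v₃ must be pink (only option left). Eliminate pink elsewhere: v₁, v₂.
That leaves v₂ = grey. Remove grey from v₁.
v₁ has just one choice, so v₁ = purple.

v₁=purple, v₂=grey, v₃=pink, v₄=orange, v₅=black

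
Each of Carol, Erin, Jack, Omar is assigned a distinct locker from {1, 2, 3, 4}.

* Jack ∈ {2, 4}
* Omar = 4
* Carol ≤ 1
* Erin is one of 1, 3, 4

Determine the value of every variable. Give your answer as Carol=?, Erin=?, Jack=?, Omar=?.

Carol=1, Erin=3, Jack=2, Omar=4

Carol must be 1 (only option left). Eliminate 1 elsewhere: Erin.
Omar's domain is down to {4}, so Omar = 4. Strike 4 from Erin, Jack.
Erin has just one choice, so Erin = 3.
Jack's domain is down to {2}, so Jack = 2.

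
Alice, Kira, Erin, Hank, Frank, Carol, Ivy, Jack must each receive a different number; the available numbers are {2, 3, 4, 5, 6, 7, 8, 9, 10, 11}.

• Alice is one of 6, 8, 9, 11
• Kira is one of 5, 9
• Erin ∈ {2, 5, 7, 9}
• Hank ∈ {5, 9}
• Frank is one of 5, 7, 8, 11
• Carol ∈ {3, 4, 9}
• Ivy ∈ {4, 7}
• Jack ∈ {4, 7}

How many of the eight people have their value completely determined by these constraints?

2

Kira and Hank share exactly the 2 values {5, 9}; by pigeonhole those values go to them, so strike 5, 9 from Alice, Erin, Frank, Carol.
Ivy and Jack between them cover only {4, 7} — a naked pair. Remove those values from Erin, Frank, Carol.
That leaves Erin = 2.
That leaves Carol = 3.
Determined: Erin=2, Carol=3. The other people each still have more than one consistent value. That makes 2.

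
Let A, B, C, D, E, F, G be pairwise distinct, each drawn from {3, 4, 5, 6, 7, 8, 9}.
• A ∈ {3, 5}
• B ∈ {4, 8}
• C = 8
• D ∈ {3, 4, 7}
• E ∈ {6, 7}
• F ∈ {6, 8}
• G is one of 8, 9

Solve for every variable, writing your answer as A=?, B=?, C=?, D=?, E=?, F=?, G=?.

C's domain is down to {8}, so C = 8. Eliminate 8 elsewhere: B, F, G.
F's domain is down to {6}, so F = 6. Remove 6 from E.
G must be 9 (only option left).
B must be 4 (only option left). So D can't be 4.
E's domain is down to {7}, so E = 7. Strike 7 from D.
D must be 3 (only option left). So A can't be 3.
A has just one choice, so A = 5.

A=5, B=4, C=8, D=3, E=7, F=6, G=9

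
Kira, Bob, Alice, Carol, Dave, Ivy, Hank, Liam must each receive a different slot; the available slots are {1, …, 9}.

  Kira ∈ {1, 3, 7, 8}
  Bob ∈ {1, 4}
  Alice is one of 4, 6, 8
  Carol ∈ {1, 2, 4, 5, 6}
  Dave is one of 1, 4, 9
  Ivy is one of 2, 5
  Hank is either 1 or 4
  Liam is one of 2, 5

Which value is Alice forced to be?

Bob and Hank share exactly the 2 values {1, 4}; by pigeonhole those values go to them, so strike 1, 4 from Kira, Alice, Carol, Dave.
Dave's domain is down to {9}, so Dave = 9.
Ivy and Liam share exactly the 2 values {2, 5}; by pigeonhole those values go to them, so strike 2, 5 from Carol.
That leaves Carol = 6. Eliminate 6 elsewhere: Alice.
So Alice = 8.

8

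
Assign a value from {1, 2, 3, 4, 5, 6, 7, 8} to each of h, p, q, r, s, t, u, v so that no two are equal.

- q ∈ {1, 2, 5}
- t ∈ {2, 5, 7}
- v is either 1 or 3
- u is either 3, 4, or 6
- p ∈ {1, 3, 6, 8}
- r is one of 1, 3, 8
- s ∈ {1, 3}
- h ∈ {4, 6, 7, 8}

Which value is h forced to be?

7

s and v share exactly the 2 values {1, 3}; by pigeonhole those values go to them, so strike 1, 3 from p, q, r, u.
r has just one choice, so r = 8. So h, p can't be 8.
p's domain is down to {6}, so p = 6. Remove 6 from h, u.
That leaves u = 4. So h can't be 4.
So h = 7.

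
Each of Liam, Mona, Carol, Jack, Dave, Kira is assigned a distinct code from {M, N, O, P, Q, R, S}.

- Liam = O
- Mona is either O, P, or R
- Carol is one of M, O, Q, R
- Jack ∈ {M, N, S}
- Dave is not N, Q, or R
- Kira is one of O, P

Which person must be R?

Liam's domain is down to {O}, so Liam = O. Remove O from Mona, Carol, Dave, Kira.
Kira's domain is down to {P}, so Kira = P. Eliminate P elsewhere: Mona, Dave.
So R goes to Mona.

Mona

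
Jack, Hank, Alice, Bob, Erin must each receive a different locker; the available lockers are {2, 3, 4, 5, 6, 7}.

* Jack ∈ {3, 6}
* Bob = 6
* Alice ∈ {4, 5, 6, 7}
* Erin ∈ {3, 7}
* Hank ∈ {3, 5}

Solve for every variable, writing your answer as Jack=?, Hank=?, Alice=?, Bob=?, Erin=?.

Bob must be 6 (only option left). Strike 6 from Jack, Alice.
Jack has just one choice, so Jack = 3. Remove 3 from Hank, Erin.
Hank has just one choice, so Hank = 5. Eliminate 5 elsewhere: Alice.
Erin has just one choice, so Erin = 7. Strike 7 from Alice.
That leaves Alice = 4.

Jack=3, Hank=5, Alice=4, Bob=6, Erin=7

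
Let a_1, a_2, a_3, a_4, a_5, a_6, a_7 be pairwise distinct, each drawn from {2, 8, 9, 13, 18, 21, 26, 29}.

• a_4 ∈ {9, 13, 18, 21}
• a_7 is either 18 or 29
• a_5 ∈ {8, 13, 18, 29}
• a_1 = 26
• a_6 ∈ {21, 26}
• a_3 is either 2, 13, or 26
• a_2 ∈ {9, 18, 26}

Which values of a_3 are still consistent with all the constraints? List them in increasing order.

2, 13

a_1 must be 26 (only option left). So a_2, a_3, a_6 can't be 26.
That leaves a_6 = 21. Strike 21 from a_4.
No further eliminations apply; a_3 can still be any of 2, 13.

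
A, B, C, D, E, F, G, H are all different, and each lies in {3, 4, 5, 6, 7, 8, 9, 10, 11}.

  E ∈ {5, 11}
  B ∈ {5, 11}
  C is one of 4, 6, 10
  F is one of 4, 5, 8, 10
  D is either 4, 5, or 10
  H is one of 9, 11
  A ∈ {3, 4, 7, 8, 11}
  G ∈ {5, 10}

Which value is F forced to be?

8

B and E share exactly the 2 values {5, 11}; by pigeonhole those values go to them, so strike 5, 11 from A, D, F, G, H.
G has just one choice, so G = 10. Strike 10 from C, D, F.
H's domain is down to {9}, so H = 9.
D's domain is down to {4}, so D = 4. So A, C, F can't be 4.
So F = 8.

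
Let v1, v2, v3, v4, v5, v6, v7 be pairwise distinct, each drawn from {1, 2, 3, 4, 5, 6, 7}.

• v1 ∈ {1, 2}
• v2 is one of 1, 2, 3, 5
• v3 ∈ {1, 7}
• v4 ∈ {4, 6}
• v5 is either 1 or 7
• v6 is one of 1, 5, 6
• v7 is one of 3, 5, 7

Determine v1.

2

The 7 variables together cover exactly {1, 2, 3, 4, 5, 6, 7} — 7 values for 7 variables — and 4 appears only in v4's list, so v4 = 4.
The 6 still-open variables draw from only 6 values {1, 2, 3, 5, 6, 7}, so each is used; only v6 can be 6, hence v6 = 6.
v3 and v5 between them cover only {1, 7} — a naked pair. Remove those values from v1, v2, v7.
So v1 = 2.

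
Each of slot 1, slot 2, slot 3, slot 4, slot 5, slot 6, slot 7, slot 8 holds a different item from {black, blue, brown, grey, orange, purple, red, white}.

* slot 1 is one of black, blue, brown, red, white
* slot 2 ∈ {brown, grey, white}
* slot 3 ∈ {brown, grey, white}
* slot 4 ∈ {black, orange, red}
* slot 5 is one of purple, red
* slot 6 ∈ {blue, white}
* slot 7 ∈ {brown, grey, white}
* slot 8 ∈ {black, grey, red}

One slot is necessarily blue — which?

The 8 variables draw from only 8 values {black, blue, brown, grey, orange, purple, red, white}, so each is used; only slot 4 can be orange, hence slot 4 = orange.
The 7 still-open variables together cover exactly {black, blue, brown, grey, purple, red, white} — 7 values for 7 variables — and purple appears only in slot 5's list, so slot 5 = purple.
The 3 variables slot 2, slot 3, slot 7 are confined to {brown, grey, white}, which locks those values in; drop them from slot 1, slot 6, slot 8.
So blue goes to slot 6.

slot 6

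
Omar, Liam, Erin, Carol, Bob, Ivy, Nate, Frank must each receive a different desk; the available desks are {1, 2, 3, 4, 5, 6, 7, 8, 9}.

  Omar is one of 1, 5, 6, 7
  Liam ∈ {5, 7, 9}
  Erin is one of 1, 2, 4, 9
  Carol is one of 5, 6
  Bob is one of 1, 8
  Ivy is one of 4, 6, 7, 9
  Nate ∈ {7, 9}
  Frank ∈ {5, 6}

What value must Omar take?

Among the 8 variables, 2 fits only Erin (and all 8 values in {1, 2, 4, 5, 6, 7, 8, 9} must be used), so Erin = 2.
The 7 still-open variables together cover exactly {1, 4, 5, 6, 7, 8, 9} — 7 values for 7 variables — and 4 appears only in Ivy's list, so Ivy = 4.
Among the 6 still-open variables, 8 fits only Bob (and all 6 values in {1, 5, 6, 7, 8, 9} must be used), so Bob = 8.
Among the 5 still-open variables, 1 fits only Omar (and all 5 values in {1, 5, 6, 7, 9} must be used), so Omar = 1.

1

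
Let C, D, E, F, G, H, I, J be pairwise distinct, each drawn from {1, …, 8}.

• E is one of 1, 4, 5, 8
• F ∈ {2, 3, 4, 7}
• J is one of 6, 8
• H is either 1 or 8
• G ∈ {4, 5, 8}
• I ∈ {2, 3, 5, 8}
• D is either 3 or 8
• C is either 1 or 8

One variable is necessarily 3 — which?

D

The 8 variables together cover exactly {1, 2, 3, 4, 5, 6, 7, 8} — 8 values for 8 variables — and 6 appears only in J's list, so J = 6.
The 7 still-open variables draw from only 7 values {1, 2, 3, 4, 5, 7, 8}, so each is used; only F can be 7, hence F = 7.
The 6 still-open variables together cover exactly {1, 2, 3, 4, 5, 8} — 6 values for 6 variables — and 2 appears only in I's list, so I = 2.
The 5 still-open variables together cover exactly {1, 3, 4, 5, 8} — 5 values for 5 variables — and 3 appears only in D's list, so D = 3.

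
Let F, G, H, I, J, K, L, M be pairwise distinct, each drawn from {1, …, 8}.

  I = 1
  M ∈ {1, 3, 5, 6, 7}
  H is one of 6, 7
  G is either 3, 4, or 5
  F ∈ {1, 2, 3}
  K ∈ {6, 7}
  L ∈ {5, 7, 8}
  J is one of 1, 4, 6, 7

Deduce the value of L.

I must be 1 (only option left). Strike 1 from F, J, M.
Among the 7 still-open variables, 2 fits only F (and all 7 values in {2, 3, 4, 5, 6, 7, 8} must be used), so F = 2.
The 6 still-open variables together cover exactly {3, 4, 5, 6, 7, 8} — 6 values for 6 variables — and 8 appears only in L's list, so L = 8.

8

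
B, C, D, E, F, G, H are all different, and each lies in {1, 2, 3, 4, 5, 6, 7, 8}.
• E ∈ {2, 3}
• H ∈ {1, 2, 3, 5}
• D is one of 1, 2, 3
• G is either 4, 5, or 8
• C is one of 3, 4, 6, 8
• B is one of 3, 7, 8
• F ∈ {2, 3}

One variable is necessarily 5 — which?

H

E and F between them cover only {2, 3} — a naked pair. Remove those values from B, C, D, H.
D has just one choice, so D = 1. Remove 1 from H.
So 5 goes to H.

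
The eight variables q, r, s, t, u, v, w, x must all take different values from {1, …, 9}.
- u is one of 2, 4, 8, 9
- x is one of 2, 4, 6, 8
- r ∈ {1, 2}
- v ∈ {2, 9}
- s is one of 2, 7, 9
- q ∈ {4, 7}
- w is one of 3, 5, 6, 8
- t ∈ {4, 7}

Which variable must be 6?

The 2 variables q and t are confined to {4, 7}, which locks those values in; drop them from s, u, x.
The 2 variables s and v are confined to {2, 9}, which locks those values in; drop them from r, u, x.
That leaves r = 1.
u's domain is down to {8}, so u = 8. Eliminate 8 elsewhere: w, x.
So 6 goes to x.

x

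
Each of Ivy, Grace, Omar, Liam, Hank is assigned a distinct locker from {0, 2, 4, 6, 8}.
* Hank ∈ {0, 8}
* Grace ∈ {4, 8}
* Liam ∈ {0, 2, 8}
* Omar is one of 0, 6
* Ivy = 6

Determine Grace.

4

Ivy's domain is down to {6}, so Ivy = 6. Strike 6 from Omar.
Omar has just one choice, so Omar = 0. So Liam, Hank can't be 0.
That leaves Hank = 8. So Grace, Liam can't be 8.
So Grace = 4.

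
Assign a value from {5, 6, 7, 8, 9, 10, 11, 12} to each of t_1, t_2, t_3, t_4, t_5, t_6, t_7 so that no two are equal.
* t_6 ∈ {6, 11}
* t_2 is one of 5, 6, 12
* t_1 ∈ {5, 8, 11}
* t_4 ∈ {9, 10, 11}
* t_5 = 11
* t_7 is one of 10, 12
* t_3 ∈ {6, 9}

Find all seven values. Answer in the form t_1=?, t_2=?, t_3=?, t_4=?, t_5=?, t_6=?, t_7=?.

t_5's domain is down to {11}, so t_5 = 11. Strike 11 from t_1, t_4, t_6.
t_6 must be 6 (only option left). So t_2, t_3 can't be 6.
That leaves t_3 = 9. So t_4 can't be 9.
t_4 must be 10 (only option left). Eliminate 10 elsewhere: t_7.
t_7 must be 12 (only option left). So t_2 can't be 12.
t_2's domain is down to {5}, so t_2 = 5. Eliminate 5 elsewhere: t_1.
That leaves t_1 = 8.

t_1=8, t_2=5, t_3=9, t_4=10, t_5=11, t_6=6, t_7=12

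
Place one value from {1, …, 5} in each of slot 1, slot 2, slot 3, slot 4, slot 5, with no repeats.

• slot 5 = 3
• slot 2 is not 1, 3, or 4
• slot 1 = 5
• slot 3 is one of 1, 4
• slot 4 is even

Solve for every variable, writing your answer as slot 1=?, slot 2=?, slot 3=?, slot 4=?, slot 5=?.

slot 1=5, slot 2=2, slot 3=1, slot 4=4, slot 5=3

slot 1 has just one choice, so slot 1 = 5. Remove 5 from slot 2.
slot 2 must be 2 (only option left). Eliminate 2 elsewhere: slot 4.
slot 4 must be 4 (only option left). Eliminate 4 elsewhere: slot 3.
slot 5 must be 3 (only option left).
slot 3 has just one choice, so slot 3 = 1.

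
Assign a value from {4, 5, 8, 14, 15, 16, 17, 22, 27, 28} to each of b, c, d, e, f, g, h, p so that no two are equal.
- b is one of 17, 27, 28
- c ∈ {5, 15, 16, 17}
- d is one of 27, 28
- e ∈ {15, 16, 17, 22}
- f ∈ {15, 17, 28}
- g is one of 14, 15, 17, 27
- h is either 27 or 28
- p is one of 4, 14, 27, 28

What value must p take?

4

The 2 variables d and h are confined to {27, 28}, which locks those values in; drop them from b, f, g, p.
b has just one choice, so b = 17. So c, e, f, g can't be 17.
f has just one choice, so f = 15. Strike 15 from c, e, g.
g's domain is down to {14}, so g = 14. Eliminate 14 elsewhere: p.
So p = 4.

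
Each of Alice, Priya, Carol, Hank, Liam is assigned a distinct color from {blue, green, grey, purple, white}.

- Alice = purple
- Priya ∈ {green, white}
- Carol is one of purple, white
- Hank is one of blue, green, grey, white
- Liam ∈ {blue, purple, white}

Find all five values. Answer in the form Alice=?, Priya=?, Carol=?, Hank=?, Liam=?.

Alice has just one choice, so Alice = purple. So Carol, Liam can't be purple.
That leaves Carol = white. Remove white from Priya, Hank, Liam.
Liam's domain is down to {blue}, so Liam = blue. Strike blue from Hank.
Priya has just one choice, so Priya = green. Strike green from Hank.
That leaves Hank = grey.

Alice=purple, Priya=green, Carol=white, Hank=grey, Liam=blue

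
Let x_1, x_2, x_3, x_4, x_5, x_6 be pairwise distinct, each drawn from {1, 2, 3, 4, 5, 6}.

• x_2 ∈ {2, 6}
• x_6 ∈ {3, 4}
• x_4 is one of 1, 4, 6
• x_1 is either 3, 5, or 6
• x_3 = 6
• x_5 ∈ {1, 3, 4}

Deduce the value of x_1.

5

x_3 has just one choice, so x_3 = 6. Strike 6 from x_1, x_2, x_4.
That leaves x_2 = 2.
Among the 4 still-open variables, 5 fits only x_1 (and all 4 values in {1, 3, 4, 5} must be used), so x_1 = 5.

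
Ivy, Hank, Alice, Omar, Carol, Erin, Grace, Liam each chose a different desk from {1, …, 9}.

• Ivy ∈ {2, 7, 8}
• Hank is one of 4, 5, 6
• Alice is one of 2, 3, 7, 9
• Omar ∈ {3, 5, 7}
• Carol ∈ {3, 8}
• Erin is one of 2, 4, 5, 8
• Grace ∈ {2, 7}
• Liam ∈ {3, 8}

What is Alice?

9

Among the 8 variables, 6 fits only Hank (and all 8 values in {2, 3, 4, 5, 6, 7, 8, 9} must be used), so Hank = 6.
Among the 7 still-open variables, 4 fits only Erin (and all 7 values in {2, 3, 4, 5, 7, 8, 9} must be used), so Erin = 4.
Among the 6 still-open variables, 5 fits only Omar (and all 6 values in {2, 3, 5, 7, 8, 9} must be used), so Omar = 5.
Among the 5 still-open variables, 9 fits only Alice (and all 5 values in {2, 3, 7, 8, 9} must be used), so Alice = 9.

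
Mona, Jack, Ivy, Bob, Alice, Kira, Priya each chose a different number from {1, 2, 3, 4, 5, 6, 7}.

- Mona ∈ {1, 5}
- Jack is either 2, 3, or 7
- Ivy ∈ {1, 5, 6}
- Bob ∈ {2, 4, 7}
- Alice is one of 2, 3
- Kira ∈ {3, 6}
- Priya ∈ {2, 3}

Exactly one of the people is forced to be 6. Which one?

Among the 7 variables, 4 fits only Bob (and all 7 values in {1, 2, 3, 4, 5, 6, 7} must be used), so Bob = 4.
The 6 still-open variables draw from only 6 values {1, 2, 3, 5, 6, 7}, so each is used; only Jack can be 7, hence Jack = 7.
Alice and Priya between them cover only {2, 3} — a naked pair. Remove those values from Kira.
So 6 goes to Kira.

Kira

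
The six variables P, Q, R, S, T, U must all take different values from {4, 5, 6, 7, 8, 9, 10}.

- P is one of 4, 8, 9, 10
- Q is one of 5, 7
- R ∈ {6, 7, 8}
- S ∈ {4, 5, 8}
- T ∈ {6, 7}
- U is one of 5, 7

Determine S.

4

Q and U share exactly the 2 values {5, 7}; by pigeonhole those values go to them, so strike 5, 7 from R, S, T.
T must be 6 (only option left). Remove 6 from R.
R has just one choice, so R = 8. Strike 8 from P, S.
So S = 4.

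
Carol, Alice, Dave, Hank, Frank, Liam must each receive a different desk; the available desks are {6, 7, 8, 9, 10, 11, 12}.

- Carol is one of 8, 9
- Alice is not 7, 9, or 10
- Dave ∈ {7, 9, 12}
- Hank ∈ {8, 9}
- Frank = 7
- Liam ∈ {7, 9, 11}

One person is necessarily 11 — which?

Liam

Frank must be 7 (only option left). Eliminate 7 elsewhere: Dave, Liam.
Among the 5 still-open variables, 6 fits only Alice (and all 5 values in {6, 8, 9, 11, 12} must be used), so Alice = 6.
Among the 4 still-open variables, 11 fits only Liam (and all 4 values in {8, 9, 11, 12} must be used), so Liam = 11.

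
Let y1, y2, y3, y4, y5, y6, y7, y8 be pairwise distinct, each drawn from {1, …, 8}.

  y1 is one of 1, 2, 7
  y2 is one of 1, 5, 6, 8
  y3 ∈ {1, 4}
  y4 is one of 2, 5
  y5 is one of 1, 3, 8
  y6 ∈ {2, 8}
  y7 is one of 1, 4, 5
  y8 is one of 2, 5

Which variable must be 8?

y6

The 8 variables draw from only 8 values {1, 2, 3, 4, 5, 6, 7, 8}, so each is used; only y5 can be 3, hence y5 = 3.
The 7 still-open variables draw from only 7 values {1, 2, 4, 5, 6, 7, 8}, so each is used; only y2 can be 6, hence y2 = 6.
The 6 still-open variables draw from only 6 values {1, 2, 4, 5, 7, 8}, so each is used; only y1 can be 7, hence y1 = 7.
The 5 still-open variables draw from only 5 values {1, 2, 4, 5, 8}, so each is used; only y6 can be 8, hence y6 = 8.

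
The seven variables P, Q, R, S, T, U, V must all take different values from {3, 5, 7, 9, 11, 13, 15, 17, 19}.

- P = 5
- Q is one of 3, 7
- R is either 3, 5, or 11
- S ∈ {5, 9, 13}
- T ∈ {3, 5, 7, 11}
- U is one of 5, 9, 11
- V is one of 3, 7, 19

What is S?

13

P must be 5 (only option left). Strike 5 from R, S, T, U.
Among the 6 still-open variables, 13 fits only S (and all 6 values in {3, 7, 9, 11, 13, 19} must be used), so S = 13.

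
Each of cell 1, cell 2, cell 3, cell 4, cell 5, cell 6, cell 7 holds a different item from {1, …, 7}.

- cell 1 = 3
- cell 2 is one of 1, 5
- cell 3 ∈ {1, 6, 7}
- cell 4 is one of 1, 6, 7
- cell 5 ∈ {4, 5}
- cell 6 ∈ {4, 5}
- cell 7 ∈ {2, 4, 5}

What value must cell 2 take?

cell 1 has just one choice, so cell 1 = 3.
The 6 still-open variables together cover exactly {1, 2, 4, 5, 6, 7} — 6 values for 6 variables — and 2 appears only in cell 7's list, so cell 7 = 2.
cell 5 and cell 6 share exactly the 2 values {4, 5}; by pigeonhole those values go to them, so strike 4, 5 from cell 2.
So cell 2 = 1.

1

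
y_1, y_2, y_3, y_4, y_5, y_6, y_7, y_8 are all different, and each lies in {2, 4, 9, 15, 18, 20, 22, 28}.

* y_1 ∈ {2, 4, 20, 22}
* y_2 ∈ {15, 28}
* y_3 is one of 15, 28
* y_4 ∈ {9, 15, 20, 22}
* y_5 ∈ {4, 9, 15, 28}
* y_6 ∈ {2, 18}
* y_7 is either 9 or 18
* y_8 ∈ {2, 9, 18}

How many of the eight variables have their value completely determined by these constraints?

1

y_2 and y_3 between them cover only {15, 28} — a naked pair. Remove those values from y_4, y_5.
y_6, y_7, y_8 between them cover only {2, 9, 18} — a naked triple. Remove those values from y_1, y_4, y_5.
y_5's domain is down to {4}, so y_5 = 4. Strike 4 from y_1.
Determined: y_5=4. The other variables each still have more than one consistent value. That makes 1.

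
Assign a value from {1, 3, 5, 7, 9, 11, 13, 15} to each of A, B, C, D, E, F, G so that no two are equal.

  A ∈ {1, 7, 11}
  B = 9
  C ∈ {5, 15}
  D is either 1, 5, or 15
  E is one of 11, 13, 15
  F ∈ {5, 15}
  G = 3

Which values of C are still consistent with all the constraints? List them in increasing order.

B has just one choice, so B = 9.
G has just one choice, so G = 3.
The 2 variables C and F are confined to {5, 15}, which locks those values in; drop them from D, E.
D has just one choice, so D = 1. So A can't be 1.
No further eliminations apply; C can still be any of 5, 15.

5, 15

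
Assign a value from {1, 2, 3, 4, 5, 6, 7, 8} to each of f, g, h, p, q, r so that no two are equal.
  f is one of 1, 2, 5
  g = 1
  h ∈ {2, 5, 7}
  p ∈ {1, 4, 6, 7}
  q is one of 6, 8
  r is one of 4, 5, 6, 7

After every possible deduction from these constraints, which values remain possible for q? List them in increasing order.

g's domain is down to {1}, so g = 1. Remove 1 from f, p.
No further eliminations apply; q can still be any of 6, 8.

6, 8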